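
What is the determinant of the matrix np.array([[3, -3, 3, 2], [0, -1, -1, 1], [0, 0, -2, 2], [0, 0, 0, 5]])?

30

The matrix is upper triangular, so the determinant is the product of the diagonal entries:
det = (3) · (-1) · (-2) · (5) = 30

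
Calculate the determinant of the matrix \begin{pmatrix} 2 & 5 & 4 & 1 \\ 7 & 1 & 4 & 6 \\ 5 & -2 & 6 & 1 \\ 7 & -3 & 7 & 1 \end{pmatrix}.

Expand along row 1:
  + (2) · M_11   where M_11 = det([1 4 6; -2 6 1; -3 7 1]) = 19
  − (5) · M_12   where M_12 = det([7 4 6; 5 6 1; 7 7 1]) = -41
  + (4) · M_13   where M_13 = det([7 1 6; 5 -2 1; 7 -3 1]) = 3
  − (1) · M_14   where M_14 = det([7 1 4; 5 -2 6; 7 -3 7]) = 31
det = (+1)·(2)·(19) + (-1)·(5)·(-41) + (+1)·(4)·(3) + (-1)·(1)·(31) = 224

224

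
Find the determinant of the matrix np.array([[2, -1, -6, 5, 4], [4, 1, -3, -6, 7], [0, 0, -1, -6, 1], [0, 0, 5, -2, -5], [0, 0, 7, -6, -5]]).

384

The matrix is block upper-triangular with a 2×2 block and a 3×3 block on the diagonal, so its determinant equals the product of the determinants of the diagonal blocks.
det of the 2×2 block = 6
det of the 3×3 block = 64
det = (6)·(64) = 384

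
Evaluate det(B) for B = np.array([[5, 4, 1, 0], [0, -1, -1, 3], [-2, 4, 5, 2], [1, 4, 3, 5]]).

-23

Expand along row 1 (it has 1 zero):
  + (5) · M_11   where M_11 = det([-1 -1 3; 4 5 2; 4 3 5]) = -31
  − (4) · M_12   where M_12 = det([0 -1 3; -2 5 2; 1 3 5]) = -45
  + (1) · M_13   where M_13 = det([0 -1 3; -2 4 2; 1 4 5]) = -48
det = (+1)·(5)·(-31) + (-1)·(4)·(-45) + (+1)·(1)·(-48) = -23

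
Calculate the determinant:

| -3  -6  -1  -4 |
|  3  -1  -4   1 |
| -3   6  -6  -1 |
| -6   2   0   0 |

The determinant is -930.

Expand along row 4 (it has 2 zeros):
  − (-6) · M_41   where M_41 = det([-6 -1 -4; -1 -4 1; 6 -6 -1]) = -185
  + (2) · M_42   where M_42 = det([-3 -1 -4; 3 -4 1; -3 -6 -1]) = 90
det = (-1)·(-6)·(-185) + (+1)·(2)·(90) = -930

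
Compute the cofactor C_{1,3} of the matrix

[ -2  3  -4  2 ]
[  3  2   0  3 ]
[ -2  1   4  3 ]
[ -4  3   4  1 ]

Delete row 1 and column 3; the remaining 3×3 submatrix is [3 2 3; -2 1 3; -4 3 1].
Its determinant is -50.
The cofactor carries sign (−1)^(1+3) = +1, so C_{1,3} = +(-50) = -50.

-50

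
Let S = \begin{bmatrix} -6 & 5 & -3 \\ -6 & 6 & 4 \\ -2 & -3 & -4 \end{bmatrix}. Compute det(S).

|S| = -178

Expand along row 1:
  + (-6) · |6 4; -3 -4| = (-6)·(-24 − (-12)) = 72
  − 5 · |-6 4; -2 -4| = −5·(24 − (-8)) = -160
  + (-3) · |-6 6; -2 -3| = (-3)·(18 − (-12)) = -90
Sum: (72) + (-160) + (-90) = -178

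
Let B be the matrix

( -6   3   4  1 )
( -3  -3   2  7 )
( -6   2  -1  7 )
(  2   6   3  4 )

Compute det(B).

The determinant is -2483.

Expand along row 1:
  + (-6) · M_11   where M_11 = det([-3 2 7; 2 -1 7; 6 3 4]) = 227
  − (3) · M_12   where M_12 = det([-3 2 7; -6 -1 7; 2 3 4]) = 39
  + (4) · M_13   where M_13 = det([-3 -3 7; -6 2 7; 2 6 4]) = -292
  − (1) · M_14   where M_14 = det([-3 -3 2; -6 2 -1; 2 6 3]) = -164
det = (+1)·(-6)·(227) + (-1)·(3)·(39) + (+1)·(4)·(-292) + (-1)·(1)·(-164) = -2483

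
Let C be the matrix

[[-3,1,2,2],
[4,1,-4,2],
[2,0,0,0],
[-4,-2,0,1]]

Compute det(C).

Expand along row 3 (it has 3 zeros):
  + (2) · M_31   where M_31 = det([1 2 2; 1 -4 2; -2 0 1]) = -30
det = (+1)·(2)·(-30) = -60

det(C) = -60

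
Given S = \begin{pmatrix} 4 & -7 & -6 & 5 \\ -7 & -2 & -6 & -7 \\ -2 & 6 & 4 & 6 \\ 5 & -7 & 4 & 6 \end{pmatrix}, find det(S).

Expand along row 1:
  + (4) · M_11   where M_11 = det([-2 -6 -7; 6 4 6; -7 4 6]) = 104
  − (-7) · M_12   where M_12 = det([-7 -6 -7; -2 4 6; 5 4 6]) = -56
  + (-6) · M_13   where M_13 = det([-7 -2 -7; -2 6 6; 5 -7 6]) = -518
  − (5) · M_14   where M_14 = det([-7 -2 -6; -2 6 4; 5 -7 4]) = -324
det = (+1)·(4)·(104) + (-1)·(-7)·(-56) + (+1)·(-6)·(-518) + (-1)·(5)·(-324) = 4752

4752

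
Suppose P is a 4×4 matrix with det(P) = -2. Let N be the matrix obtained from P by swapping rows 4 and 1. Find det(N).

2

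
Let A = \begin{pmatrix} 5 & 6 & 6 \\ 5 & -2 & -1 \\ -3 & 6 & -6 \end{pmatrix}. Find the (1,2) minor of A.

-33

Delete row 1 and column 2; the remaining 2×2 submatrix is [5 -1; -3 -6].
Its determinant is 5·(-6) − (-1)·(-3) = -33.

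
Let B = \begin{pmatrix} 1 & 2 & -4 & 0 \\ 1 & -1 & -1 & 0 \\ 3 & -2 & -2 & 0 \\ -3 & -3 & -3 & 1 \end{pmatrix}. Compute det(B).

Expand along column 4 (it has 3 zeros):
  + (1) · M_44   where M_44 = det([1 2 -4; 1 -1 -1; 3 -2 -2]) = -6
det = (+1)·(1)·(-6) = -6

The determinant is -6.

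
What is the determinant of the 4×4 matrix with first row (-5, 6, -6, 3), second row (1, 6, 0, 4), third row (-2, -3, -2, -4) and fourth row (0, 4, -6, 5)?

Expand along row 2 (it has 1 zero):
  − (1) · M_21   where M_21 = det([6 -6 3; -3 -2 -4; 4 -6 5]) = -120
  + (6) · M_22   where M_22 = det([-5 -6 3; -2 -2 -4; 0 -6 5]) = 146
  + (4) · M_24   where M_24 = det([-5 6 -6; -2 -3 -2; 0 4 -6]) = -154
det = (-1)·(1)·(-120) + (+1)·(6)·(146) + (+1)·(4)·(-154) = 380

The determinant is 380.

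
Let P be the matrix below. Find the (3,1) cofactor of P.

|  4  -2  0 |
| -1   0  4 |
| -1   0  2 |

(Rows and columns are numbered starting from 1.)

Delete row 3 and column 1; the remaining 2×2 submatrix is [-2 0; 0 4].
Its determinant is (-2)·4 − 0·0 = -8.
The cofactor carries sign (−1)^(3+1) = +1, so C_{3,1} = +(-8) = -8.

-8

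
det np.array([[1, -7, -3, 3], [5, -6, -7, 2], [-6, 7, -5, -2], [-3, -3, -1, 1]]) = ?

Expand along row 1:
  + (1) · M_11   where M_11 = det([-6 -7 2; 7 -5 -2; -3 -1 1]) = 5
  − (-7) · M_12   where M_12 = det([5 -7 2; -6 -5 -2; -3 -1 1]) = -137
  + (-3) · M_13   where M_13 = det([5 -6 2; -6 7 -2; -3 -3 1]) = 11
  − (3) · M_14   where M_14 = det([5 -6 -7; -6 7 -5; -3 -3 -1]) = -437
det = (+1)·(1)·(5) + (-1)·(-7)·(-137) + (+1)·(-3)·(11) + (-1)·(3)·(-437) = 324

324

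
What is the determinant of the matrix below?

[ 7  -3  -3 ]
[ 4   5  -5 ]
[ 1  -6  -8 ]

The determinant is -484.

Expand along column 1:
  + 7 · |5 -5; -6 -8| = 7·(-40 − 30) = -490
  − 4 · |-3 -3; -6 -8| = −4·(24 − 18) = -24
  + 1 · |-3 -3; 5 -5| = 1·(15 − (-15)) = 30
Sum: (-490) + (-24) + (30) = -484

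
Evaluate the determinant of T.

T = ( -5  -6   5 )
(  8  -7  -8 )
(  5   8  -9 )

Expand along column 1:
  + (-5) · |-7 -8; 8 -9| = (-5)·(63 − (-64)) = -635
  − 8 · |-6 5; 8 -9| = −8·(54 − 40) = -112
  + 5 · |-6 5; -7 -8| = 5·(48 − (-35)) = 415
Sum: (-635) + (-112) + (415) = -332

-332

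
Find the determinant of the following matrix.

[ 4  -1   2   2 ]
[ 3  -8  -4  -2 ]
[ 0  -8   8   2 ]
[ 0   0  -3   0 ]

-510

Expand along row 4 (it has 3 zeros):
  − (-3) · M_43   where M_43 = det([4 -1 2; 3 -8 -2; 0 -8 2]) = -170
det = (-1)·(-3)·(-170) = -510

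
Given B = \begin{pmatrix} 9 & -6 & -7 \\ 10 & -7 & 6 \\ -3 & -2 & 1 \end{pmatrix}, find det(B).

Expand along column 1:
  + 9 · |-7 6; -2 1| = 9·(-7 − (-12)) = 45
  − 10 · |-6 -7; -2 1| = −10·(-6 − 14) = 200
  + (-3) · |-6 -7; -7 6| = (-3)·(-36 − 49) = 255
Sum: (45) + (200) + (255) = 500

500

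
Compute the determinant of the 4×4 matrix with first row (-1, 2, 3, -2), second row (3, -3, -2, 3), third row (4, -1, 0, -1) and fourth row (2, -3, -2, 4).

3

Expand along row 3 (it has 1 zero):
  + (4) · M_31   where M_31 = det([2 3 -2; -3 -2 3; -3 -2 4]) = 5
  − (-1) · M_32   where M_32 = det([-1 3 -2; 3 -2 3; 2 -2 4]) = -12
  − (-1) · M_34   where M_34 = det([-1 2 3; 3 -3 -2; 2 -3 -2]) = -5
det = (+1)·(4)·(5) + (-1)·(-1)·(-12) + (-1)·(-1)·(-5) = 3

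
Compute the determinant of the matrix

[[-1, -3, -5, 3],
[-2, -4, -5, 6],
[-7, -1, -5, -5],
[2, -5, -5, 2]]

The determinant is -330.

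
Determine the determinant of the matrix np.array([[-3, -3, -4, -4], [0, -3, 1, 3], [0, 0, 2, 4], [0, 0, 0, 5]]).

The determinant is 90.

The matrix is upper triangular, so the determinant is the product of the diagonal entries:
det = (-3) · (-3) · (2) · (5) = 90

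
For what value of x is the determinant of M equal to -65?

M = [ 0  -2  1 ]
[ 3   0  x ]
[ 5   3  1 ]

x = 8

Expanding along the column containing x, det(M) is linear in x: det(M) = (-10)·x + (15).
Set (-10)·x + (15) = -65  ⇒  (-10)·x = -80  ⇒  x = 8.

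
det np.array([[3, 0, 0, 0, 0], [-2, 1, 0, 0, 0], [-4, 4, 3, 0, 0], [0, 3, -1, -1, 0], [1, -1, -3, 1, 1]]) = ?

-9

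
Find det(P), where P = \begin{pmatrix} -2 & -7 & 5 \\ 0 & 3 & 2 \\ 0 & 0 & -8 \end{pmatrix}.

P is upper triangular, so det(P) is the product of the diagonal entries:
det = (-2) · (3) · (-8) = 48

The determinant is 48.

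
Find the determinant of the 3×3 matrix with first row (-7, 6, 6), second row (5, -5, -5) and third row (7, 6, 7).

Expand along row 1:
  + (-7) · |-5 -5; 6 7| = (-7)·(-35 − (-30)) = 35
  − 6 · |5 -5; 7 7| = −6·(35 − (-35)) = -420
  + 6 · |5 -5; 7 6| = 6·(30 − (-35)) = 390
Sum: (35) + (-420) + (390) = 5

5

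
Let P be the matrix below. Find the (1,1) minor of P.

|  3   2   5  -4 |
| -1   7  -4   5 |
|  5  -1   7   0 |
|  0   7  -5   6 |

50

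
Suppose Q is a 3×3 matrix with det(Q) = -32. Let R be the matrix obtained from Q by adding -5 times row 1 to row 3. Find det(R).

-32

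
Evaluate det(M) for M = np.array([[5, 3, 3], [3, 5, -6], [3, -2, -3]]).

Expand along row 1:
  + 5 · |5 -6; -2 -3| = 5·(-15 − 12) = -135
  − 3 · |3 -6; 3 -3| = −3·(-9 − (-18)) = -27
  + 3 · |3 5; 3 -2| = 3·(-6 − 15) = -63
Sum: (-135) + (-27) + (-63) = -225

The determinant is -225.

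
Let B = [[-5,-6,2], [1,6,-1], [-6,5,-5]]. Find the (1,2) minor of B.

-11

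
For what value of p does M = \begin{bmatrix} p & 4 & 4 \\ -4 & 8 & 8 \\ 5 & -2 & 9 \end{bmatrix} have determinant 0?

-2

Expanding along the row containing p, det(M) is linear in p: det(M) = (88)·p + (176).
Set (88)·p + (176) = 0  ⇒  (88)·p = -176  ⇒  p = -2.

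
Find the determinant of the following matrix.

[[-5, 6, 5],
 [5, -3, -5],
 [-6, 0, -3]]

135

Expand along row 3:
  + (-6) · |6 5; -3 -5| = (-6)·(-30 − (-15)) = 90
  + (-3) · |-5 6; 5 -3| = (-3)·(15 − 30) = 45
Sum: (90) + (45) = 135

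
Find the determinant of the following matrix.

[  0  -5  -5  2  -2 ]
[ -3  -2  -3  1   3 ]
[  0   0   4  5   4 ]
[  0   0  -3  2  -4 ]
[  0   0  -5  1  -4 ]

The determinant is -780.

The matrix is block upper-triangular with a 2×2 block and a 3×3 block on the diagonal, so its determinant equals the product of the determinants of the diagonal blocks.
det of the 2×2 block = -15
det of the 3×3 block = 52
det = (-15)·(52) = -780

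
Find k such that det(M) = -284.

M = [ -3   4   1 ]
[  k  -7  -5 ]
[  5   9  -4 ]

k = 0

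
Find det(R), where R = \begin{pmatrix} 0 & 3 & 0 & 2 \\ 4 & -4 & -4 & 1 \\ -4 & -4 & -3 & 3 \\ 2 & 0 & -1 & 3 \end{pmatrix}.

det(R) = 210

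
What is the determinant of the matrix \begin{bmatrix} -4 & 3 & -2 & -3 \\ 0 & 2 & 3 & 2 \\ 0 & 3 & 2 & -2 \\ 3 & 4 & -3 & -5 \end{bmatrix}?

285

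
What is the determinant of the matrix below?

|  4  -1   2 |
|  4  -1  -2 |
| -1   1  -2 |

Expand along column 1:
  + 4 · |-1 -2; 1 -2| = 4·(2 − (-2)) = 16
  − 4 · |-1 2; 1 -2| = −4·(2 − 2) = 0
  + (-1) · |-1 2; -1 -2| = (-1)·(2 − (-2)) = -4
Sum: (16) + (0) + (-4) = 12

12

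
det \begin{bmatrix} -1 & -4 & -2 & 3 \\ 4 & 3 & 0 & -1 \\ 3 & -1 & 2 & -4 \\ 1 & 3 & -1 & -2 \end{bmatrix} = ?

Expand along row 2 (it has 1 zero):
  − (4) · M_21   where M_21 = det([-4 -2 3; -1 2 -4; 3 -1 -2]) = 45
  + (3) · M_22   where M_22 = det([-1 -2 3; 3 2 -4; 1 -1 -2]) = -11
  + (-1) · M_24   where M_24 = det([-1 -4 -2; 3 -1 2; 1 3 -1]) = -35
det = (-1)·(4)·(45) + (+1)·(3)·(-11) + (+1)·(-1)·(-35) = -178

-178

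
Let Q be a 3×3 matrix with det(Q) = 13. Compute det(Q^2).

169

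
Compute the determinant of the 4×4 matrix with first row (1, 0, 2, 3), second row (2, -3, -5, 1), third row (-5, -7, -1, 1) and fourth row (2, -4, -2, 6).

-102

Expand along row 1 (it has 1 zero):
  + (1) · M_11   where M_11 = det([-3 -5 1; -7 -1 1; -4 -2 6]) = -168
  + (2) · M_13   where M_13 = det([2 -3 1; -5 -7 1; 2 -4 6]) = -138
  − (3) · M_14   where M_14 = det([2 -3 -5; -5 -7 -1; 2 -4 -2]) = -114
det = (+1)·(1)·(-168) + (+1)·(2)·(-138) + (-1)·(3)·(-114) = -102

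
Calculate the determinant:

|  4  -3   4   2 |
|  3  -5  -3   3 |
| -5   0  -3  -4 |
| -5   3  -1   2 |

Expand along row 3 (it has 1 zero):
  + (-5) · M_31   where M_31 = det([-3 4 2; -5 -3 3; 3 -1 2]) = 113
  + (-3) · M_33   where M_33 = det([4 -3 2; 3 -5 3; -5 3 2]) = -45
  − (-4) · M_34   where M_34 = det([4 -3 4; 3 -5 -3; -5 3 -1]) = -62
det = (+1)·(-5)·(113) + (+1)·(-3)·(-45) + (-1)·(-4)·(-62) = -678

-678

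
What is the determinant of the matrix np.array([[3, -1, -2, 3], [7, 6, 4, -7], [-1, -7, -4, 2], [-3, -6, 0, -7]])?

Expand along row 4 (it has 1 zero):
  − (-3) · M_41   where M_41 = det([-1 -2 3; 6 4 -7; -7 -4 2]) = -42
  + (-6) · M_42   where M_42 = det([3 -2 3; 7 4 -7; -1 -4 2]) = -118
  + (-7) · M_44   where M_44 = det([3 -1 -2; 7 6 4; -1 -7 -4]) = 74
det = (-1)·(-3)·(-42) + (+1)·(-6)·(-118) + (+1)·(-7)·(74) = 64

64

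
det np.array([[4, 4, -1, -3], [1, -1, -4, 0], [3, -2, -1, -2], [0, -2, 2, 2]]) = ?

Expand along row 2 (it has 1 zero):
  − (1) · M_21   where M_21 = det([4 -1 -3; -2 -1 -2; -2 2 2]) = 18
  + (-1) · M_22   where M_22 = det([4 -1 -3; 3 -1 -2; 0 2 2]) = -4
  − (-4) · M_23   where M_23 = det([4 4 -3; 3 -2 -2; 0 -2 2]) = -38
det = (-1)·(1)·(18) + (+1)·(-1)·(-4) + (-1)·(-4)·(-38) = -166

-166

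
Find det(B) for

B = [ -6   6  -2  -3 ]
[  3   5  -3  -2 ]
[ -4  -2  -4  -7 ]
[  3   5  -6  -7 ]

-262

Expand along row 1:
  + (-6) · M_11   where M_11 = det([5 -3 -2; -2 -4 -7; 5 -6 -7]) = 13
  − (6) · M_12   where M_12 = det([3 -3 -2; -4 -4 -7; 3 -6 -7]) = 33
  + (-2) · M_13   where M_13 = det([3 5 -2; -4 -2 -7; 3 5 -7]) = -70
  − (-3) · M_14   where M_14 = det([3 5 -3; -4 -2 -4; 3 5 -6]) = -42
det = (+1)·(-6)·(13) + (-1)·(6)·(33) + (+1)·(-2)·(-70) + (-1)·(-3)·(-42) = -262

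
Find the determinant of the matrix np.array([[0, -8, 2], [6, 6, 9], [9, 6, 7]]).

The determinant is -348.

Expand along row 1:
  − (-8) · |6 9; 9 7| = −(-8)·(42 − 81) = -312
  + 2 · |6 6; 9 6| = 2·(36 − 54) = -36
Sum: (-312) + (-36) = -348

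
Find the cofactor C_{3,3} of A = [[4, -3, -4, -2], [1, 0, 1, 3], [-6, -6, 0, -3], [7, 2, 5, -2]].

The cofactor is -97.

Delete row 3 and column 3; the remaining 3×3 submatrix is [4 -3 -2; 1 0 3; 7 2 -2].
Its determinant is -97.
The cofactor carries sign (−1)^(3+3) = +1, so C_{3,3} = +(-97) = -97.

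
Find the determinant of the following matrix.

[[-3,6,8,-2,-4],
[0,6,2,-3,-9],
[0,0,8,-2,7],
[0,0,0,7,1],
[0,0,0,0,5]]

The matrix is upper triangular, so the determinant is the product of the diagonal entries:
det = (-3) · (6) · (8) · (7) · (5) = -5040

The determinant is -5040.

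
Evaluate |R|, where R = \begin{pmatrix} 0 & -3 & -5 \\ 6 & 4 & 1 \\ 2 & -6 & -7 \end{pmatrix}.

The determinant is 88.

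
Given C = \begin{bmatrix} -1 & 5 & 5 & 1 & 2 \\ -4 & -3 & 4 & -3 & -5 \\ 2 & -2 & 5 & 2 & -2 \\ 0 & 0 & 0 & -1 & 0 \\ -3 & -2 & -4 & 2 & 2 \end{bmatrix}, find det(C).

det(C) = -801

Expand along row 4 (it has 4 zeros):
  + (-1) · M_44   where M_44 = det([-1 5 5 2; -4 -3 4 -5; 2 -2 5 -2; -3 -2 -4 2]) = 801
det = (+1)·(-1)·(801) = -801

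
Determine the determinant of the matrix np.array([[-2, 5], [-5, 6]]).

13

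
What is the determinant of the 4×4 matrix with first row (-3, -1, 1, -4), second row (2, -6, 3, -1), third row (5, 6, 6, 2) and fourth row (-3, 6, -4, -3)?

Expand along row 1:
  + (-3) · M_11   where M_11 = det([-6 3 -1; 6 6 2; 6 -4 -3]) = 210
  − (-1) · M_12   where M_12 = det([2 3 -1; 5 6 2; -3 -4 -3]) = 9
  + (1) · M_13   where M_13 = det([2 -6 -1; 5 6 2; -3 6 -3]) = -162
  − (-4) · M_14   where M_14 = det([2 -6 3; 5 6 6; -3 6 -4]) = 12
det = (+1)·(-3)·(210) + (-1)·(-1)·(9) + (+1)·(1)·(-162) + (-1)·(-4)·(12) = -735

The determinant is -735.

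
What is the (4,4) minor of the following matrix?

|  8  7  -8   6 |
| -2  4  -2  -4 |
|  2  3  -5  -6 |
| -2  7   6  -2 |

-98

Delete row 4 and column 4; the remaining 3×3 submatrix is [8 7 -8; -2 4 -2; 2 3 -5].
Its determinant is -98.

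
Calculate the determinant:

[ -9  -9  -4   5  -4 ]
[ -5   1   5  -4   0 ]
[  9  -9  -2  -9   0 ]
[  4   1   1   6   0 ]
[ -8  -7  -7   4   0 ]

Expand along column 5 (it has 4 zeros):
  + (-4) · M_15   where M_15 = det([-5 1 5 -4; 9 -9 -2 -9; 4 1 1 6; -8 -7 -7 4]) = 6178
det = (+1)·(-4)·(6178) = -24712

-24712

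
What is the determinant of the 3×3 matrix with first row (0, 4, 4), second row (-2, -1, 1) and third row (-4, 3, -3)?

Expand along row 1:
  − 4 · |-2 1; -4 -3| = −4·(6 − (-4)) = -40
  + 4 · |-2 -1; -4 3| = 4·(-6 − 4) = -40
Sum: (-40) + (-40) = -80

The determinant is -80.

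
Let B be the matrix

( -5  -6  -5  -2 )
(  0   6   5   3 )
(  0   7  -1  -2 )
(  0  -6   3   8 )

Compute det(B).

det(B) = 935

Expand along column 1 (it has 3 zeros):
  + (-5) · M_11   where M_11 = det([6 5 3; 7 -1 -2; -6 3 8]) = -187
det = (+1)·(-5)·(-187) = 935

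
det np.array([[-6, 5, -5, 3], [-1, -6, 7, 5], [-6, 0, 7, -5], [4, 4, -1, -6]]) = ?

Expand along row 3 (it has 1 zero):
  + (-6) · M_31   where M_31 = det([5 -5 3; -6 7 5; 4 -1 -6]) = -171
  + (7) · M_33   where M_33 = det([-6 5 3; -1 -6 5; 4 4 -6]) = 34
  − (-5) · M_34   where M_34 = det([-6 5 -5; -1 -6 7; 4 4 -1]) = 167
det = (+1)·(-6)·(-171) + (+1)·(7)·(34) + (-1)·(-5)·(167) = 2099

The determinant is 2099.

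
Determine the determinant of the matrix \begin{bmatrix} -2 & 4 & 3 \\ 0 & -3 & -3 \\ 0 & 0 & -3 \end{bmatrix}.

The determinant is -18.

The matrix is upper triangular, so the determinant is the product of the diagonal entries:
det = (-2) · (-3) · (-3) = -18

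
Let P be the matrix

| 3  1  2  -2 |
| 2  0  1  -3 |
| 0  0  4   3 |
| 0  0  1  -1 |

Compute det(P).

The determinant is 14.

P is block upper-triangular with a 2×2 block and a 2×2 block on the diagonal, so its determinant equals the product of the determinants of the diagonal blocks.
det of the 2×2 block = -2
det of the 2×2 block = -7
det = (-2)·(-7) = 14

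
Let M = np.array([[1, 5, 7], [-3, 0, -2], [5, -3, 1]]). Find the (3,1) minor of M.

Delete row 3 and column 1; the remaining 2×2 submatrix is [5 7; 0 -2].
Its determinant is 5·(-2) − 7·0 = -10.

-10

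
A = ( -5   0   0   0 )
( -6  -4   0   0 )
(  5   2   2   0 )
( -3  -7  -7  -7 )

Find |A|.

-280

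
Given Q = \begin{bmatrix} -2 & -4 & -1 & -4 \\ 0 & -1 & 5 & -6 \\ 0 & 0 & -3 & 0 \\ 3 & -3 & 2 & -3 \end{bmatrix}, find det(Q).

The determinant is -270.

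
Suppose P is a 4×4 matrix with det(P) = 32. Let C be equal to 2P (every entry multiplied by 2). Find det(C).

For a 4×4 matrix, det(2P) = 2^4·det(P) = 16·det(P).
det(C) = (16)·(32) = 512

The determinant is 512.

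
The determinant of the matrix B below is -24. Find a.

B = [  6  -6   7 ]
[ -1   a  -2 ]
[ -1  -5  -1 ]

Expanding along the row containing a, det(B) is linear in a: det(B) = (1)·a + (-31).
Set (1)·a + (-31) = -24  ⇒  (1)·a = 7  ⇒  a = 7.

7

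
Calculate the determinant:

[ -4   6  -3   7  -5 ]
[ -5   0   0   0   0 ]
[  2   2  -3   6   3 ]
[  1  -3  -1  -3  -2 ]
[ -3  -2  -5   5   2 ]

Expand along row 2 (it has 4 zeros):
  − (-5) · M_21   where M_21 = det([6 -3 7 -5; 2 -3 6 3; -3 -1 -3 -2; -2 -5 5 2]) = -215
det = (-1)·(-5)·(-215) = -1075

-1075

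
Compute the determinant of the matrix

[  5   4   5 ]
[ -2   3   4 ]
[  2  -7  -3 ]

Expand along column 1:
  + 5 · |3 4; -7 -3| = 5·(-9 − (-28)) = 95
  − (-2) · |4 5; -7 -3| = −(-2)·(-12 − (-35)) = 46
  + 2 · |4 5; 3 4| = 2·(16 − 15) = 2
Sum: (95) + (46) + (2) = 143

The determinant is 143.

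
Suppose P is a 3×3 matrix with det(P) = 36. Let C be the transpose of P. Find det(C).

36

det(Pᵀ) = det(P).
det(C) = (1)·(36) = 36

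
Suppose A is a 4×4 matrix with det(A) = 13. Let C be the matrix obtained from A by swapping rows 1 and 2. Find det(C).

Swapping two rows multiplies the determinant by −1.
det(C) = (-1)·(13) = -13

-13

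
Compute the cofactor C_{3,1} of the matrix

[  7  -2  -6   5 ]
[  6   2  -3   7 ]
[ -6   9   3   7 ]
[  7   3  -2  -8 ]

Delete row 3 and column 1; the remaining 3×3 submatrix is [-2 -6 5; 2 -3 7; 3 -2 -8].
Its determinant is -273.
The cofactor carries sign (−1)^(3+1) = +1, so C_{3,1} = +(-273) = -273.

The cofactor is -273.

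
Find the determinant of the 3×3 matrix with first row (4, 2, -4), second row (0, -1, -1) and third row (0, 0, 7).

The matrix is upper triangular, so the determinant is the product of the diagonal entries:
det = (4) · (-1) · (7) = -28

-28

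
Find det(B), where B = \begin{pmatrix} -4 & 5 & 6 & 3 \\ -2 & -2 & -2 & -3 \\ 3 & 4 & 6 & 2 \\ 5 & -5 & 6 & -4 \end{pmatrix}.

Expand along row 1:
  + (-4) · M_11   where M_11 = det([-2 -2 -3; 4 6 2; -5 6 -4]) = -102
  − (5) · M_12   where M_12 = det([-2 -2 -3; 3 6 2; 5 6 -4]) = 64
  + (6) · M_13   where M_13 = det([-2 -2 -3; 3 4 2; 5 -5 -4]) = 73
  − (3) · M_14   where M_14 = det([-2 -2 -2; 3 4 6; 5 -5 6]) = -62
det = (+1)·(-4)·(-102) + (-1)·(5)·(64) + (+1)·(6)·(73) + (-1)·(3)·(-62) = 712

det(B) = 712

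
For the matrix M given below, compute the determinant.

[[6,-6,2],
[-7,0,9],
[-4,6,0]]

Expand along row 2:
  − (-7) · |-6 2; 6 0| = −(-7)·(0 − 12) = -84
  − 9 · |6 -6; -4 6| = −9·(36 − 24) = -108
Sum: (-84) + (-108) = -192

The determinant is -192.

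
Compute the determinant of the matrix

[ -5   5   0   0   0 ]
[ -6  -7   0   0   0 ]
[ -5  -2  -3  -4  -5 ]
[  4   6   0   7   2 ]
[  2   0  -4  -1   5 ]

-14235

The matrix is block lower-triangular with a 2×2 block and a 3×3 block on the diagonal, so its determinant equals the product of the determinants of the diagonal blocks.
det of the 2×2 block = 65
det of the 3×3 block = -219
det = (65)·(-219) = -14235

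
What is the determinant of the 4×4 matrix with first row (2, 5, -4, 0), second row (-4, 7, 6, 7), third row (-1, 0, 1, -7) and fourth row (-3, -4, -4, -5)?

-2463

Expand along row 1 (it has 1 zero):
  + (2) · M_11   where M_11 = det([7 6 7; 0 1 -7; -4 -4 -5]) = -35
  − (5) · M_12   where M_12 = det([-4 6 7; -1 1 -7; -3 -4 -5]) = 277
  + (-4) · M_13   where M_13 = det([-4 7 7; -1 0 -7; -3 -4 -5]) = 252
det = (+1)·(2)·(-35) + (-1)·(5)·(277) + (+1)·(-4)·(252) = -2463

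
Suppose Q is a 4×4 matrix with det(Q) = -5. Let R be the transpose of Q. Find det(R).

-5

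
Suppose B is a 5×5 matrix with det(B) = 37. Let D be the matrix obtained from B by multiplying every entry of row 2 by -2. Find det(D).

-74

Scaling one row by -2 multiplies the determinant by -2.
det(D) = (-2)·(37) = -74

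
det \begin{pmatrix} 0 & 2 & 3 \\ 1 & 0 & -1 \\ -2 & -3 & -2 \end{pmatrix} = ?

-1

Expand along row 1:
  − 2 · |1 -1; -2 -2| = −2·(-2 − 2) = 8
  + 3 · |1 0; -2 -3| = 3·(-3 − 0) = -9
Sum: (8) + (-9) = -1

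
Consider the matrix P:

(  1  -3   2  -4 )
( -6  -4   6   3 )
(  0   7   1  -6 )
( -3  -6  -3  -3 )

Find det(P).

|P| = 2688

Expand along row 3 (it has 1 zero):
  − (7) · M_32   where M_32 = det([1 2 -4; -6 6 3; -3 -3 -3]) = -207
  + (1) · M_33   where M_33 = det([1 -3 -4; -6 -4 3; -3 -6 -3]) = 15
  − (-6) · M_34   where M_34 = det([1 -3 2; -6 -4 6; -3 -6 -3]) = 204
det = (-1)·(7)·(-207) + (+1)·(1)·(15) + (-1)·(-6)·(204) = 2688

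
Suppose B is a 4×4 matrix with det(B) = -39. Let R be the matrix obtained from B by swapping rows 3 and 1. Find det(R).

Swapping two rows multiplies the determinant by −1.
det(R) = (-1)·(-39) = 39

39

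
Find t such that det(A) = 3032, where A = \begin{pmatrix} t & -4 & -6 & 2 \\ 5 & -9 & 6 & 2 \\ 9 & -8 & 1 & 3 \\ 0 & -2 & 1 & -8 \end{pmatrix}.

Expanding along the row containing t, det(A) is linear in t: det(A) = (-333)·t + (3698).
Set (-333)·t + (3698) = 3032  ⇒  (-333)·t = -666  ⇒  t = 2.

t = 2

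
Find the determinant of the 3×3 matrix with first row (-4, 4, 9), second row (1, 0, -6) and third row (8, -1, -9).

-141

Expand along column 2:
  − 4 · |1 -6; 8 -9| = −4·(-9 − (-48)) = -156
  − (-1) · |-4 9; 1 -6| = −(-1)·(24 − 9) = 15
Sum: (-156) + (15) = -141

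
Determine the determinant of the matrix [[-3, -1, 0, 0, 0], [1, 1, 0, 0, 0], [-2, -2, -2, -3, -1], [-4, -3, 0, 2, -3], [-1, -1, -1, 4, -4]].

The matrix is block lower-triangular with a 2×2 block and a 3×3 block on the diagonal, so its determinant equals the product of the determinants of the diagonal blocks.
det of the 2×2 block = -2
det of the 3×3 block = -19
det = (-2)·(-19) = 38

38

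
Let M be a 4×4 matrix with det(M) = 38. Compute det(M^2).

1444

det(M^2) = (det M)^2 = (38)^2 = 1444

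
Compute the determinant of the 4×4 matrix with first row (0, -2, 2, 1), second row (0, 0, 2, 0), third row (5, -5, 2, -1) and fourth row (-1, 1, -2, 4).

-76

Expand along row 2 (it has 3 zeros):
  − (2) · M_23   where M_23 = det([0 -2 1; 5 -5 -1; -1 1 4]) = 38
det = (-1)·(2)·(38) = -76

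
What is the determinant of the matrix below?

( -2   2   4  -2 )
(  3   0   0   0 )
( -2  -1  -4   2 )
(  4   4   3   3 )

Expand along row 2 (it has 3 zeros):
  − (3) · M_21   where M_21 = det([2 4 -2; -1 -4 2; 4 3 3]) = -18
det = (-1)·(3)·(-18) = 54

54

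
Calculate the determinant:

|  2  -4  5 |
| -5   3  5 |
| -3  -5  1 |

Expand along row 1:
  + 2 · |3 5; -5 1| = 2·(3 − (-25)) = 56
  − (-4) · |-5 5; -3 1| = −(-4)·(-5 − (-15)) = 40
  + 5 · |-5 3; -3 -5| = 5·(25 − (-9)) = 170
Sum: (56) + (40) + (170) = 266

266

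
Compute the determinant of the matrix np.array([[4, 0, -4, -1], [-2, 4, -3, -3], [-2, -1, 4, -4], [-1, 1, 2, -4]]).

The determinant is 153.

Expand along row 1 (it has 1 zero):
  + (4) · M_11   where M_11 = det([4 -3 -3; -1 4 -4; 1 2 -4]) = 10
  + (-4) · M_13   where M_13 = det([-2 4 -3; -2 -1 -4; -1 1 -4]) = -23
  − (-1) · M_14   where M_14 = det([-2 4 -3; -2 -1 4; -1 1 2]) = 21
det = (+1)·(4)·(10) + (+1)·(-4)·(-23) + (-1)·(-1)·(21) = 153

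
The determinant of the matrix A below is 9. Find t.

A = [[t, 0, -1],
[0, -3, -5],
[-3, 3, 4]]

0

Expanding along the row containing t, det(A) is linear in t: det(A) = (3)·t + (9).
Set (3)·t + (9) = 9  ⇒  (3)·t = 0  ⇒  t = 0.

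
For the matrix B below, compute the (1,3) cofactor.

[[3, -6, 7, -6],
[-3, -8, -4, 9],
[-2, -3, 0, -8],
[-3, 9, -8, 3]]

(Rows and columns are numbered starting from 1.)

Delete row 1 and column 3; the remaining 3×3 submatrix is [-3 -8 9; -2 -3 -8; -3 9 3].
Its determinant is -672.
The cofactor carries sign (−1)^(1+3) = +1, so C_{1,3} = +(-672) = -672.

-672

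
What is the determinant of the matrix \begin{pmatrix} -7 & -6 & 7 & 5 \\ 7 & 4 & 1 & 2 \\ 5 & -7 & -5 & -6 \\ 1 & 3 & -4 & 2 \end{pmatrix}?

Expand along row 1:
  + (-7) · M_11   where M_11 = det([4 1 2; -7 -5 -6; 3 -4 2]) = -54
  − (-6) · M_12   where M_12 = det([7 1 2; 5 -5 -6; 1 -4 2]) = -284
  + (7) · M_13   where M_13 = det([7 4 2; 5 -7 -6; 1 3 2]) = 8
  − (5) · M_14   where M_14 = det([7 4 1; 5 -7 -5; 1 3 -4]) = 383
det = (+1)·(-7)·(-54) + (-1)·(-6)·(-284) + (+1)·(7)·(8) + (-1)·(5)·(383) = -3185

-3185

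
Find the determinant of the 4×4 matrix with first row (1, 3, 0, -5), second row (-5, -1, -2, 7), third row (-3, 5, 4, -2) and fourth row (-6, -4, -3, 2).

Expand along row 1 (it has 1 zero):
  + (1) · M_11   where M_11 = det([-1 -2 7; 5 4 -2; -4 -3 2]) = 9
  − (3) · M_12   where M_12 = det([-5 -2 7; -3 4 -2; -6 -3 2]) = 185
  − (-5) · M_14   where M_14 = det([-5 -1 -2; -3 5 4; -6 -4 -3]) = -56
det = (+1)·(1)·(9) + (-1)·(3)·(185) + (-1)·(-5)·(-56) = -826

The determinant is -826.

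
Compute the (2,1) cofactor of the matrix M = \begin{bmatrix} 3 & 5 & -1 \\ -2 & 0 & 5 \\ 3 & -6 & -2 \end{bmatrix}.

16

Delete row 2 and column 1; the remaining 2×2 submatrix is [5 -1; -6 -2].
Its determinant is 5·(-2) − (-1)·(-6) = -16.
The cofactor carries sign (−1)^(2+1) = −1, so C_{2,1} = −(-16) = 16.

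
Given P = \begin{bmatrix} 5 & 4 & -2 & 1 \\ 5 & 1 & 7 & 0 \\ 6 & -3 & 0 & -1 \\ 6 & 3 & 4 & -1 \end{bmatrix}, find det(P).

Expand along row 2 (it has 1 zero):
  − (5) · M_21   where M_21 = det([4 -2 1; -3 0 -1; 3 4 -1]) = 16
  + (1) · M_22   where M_22 = det([5 -2 1; 6 0 -1; 6 4 -1]) = 44
  − (7) · M_23   where M_23 = det([5 4 1; 6 -3 -1; 6 3 -1]) = 66
det = (-1)·(5)·(16) + (+1)·(1)·(44) + (-1)·(7)·(66) = -498

-498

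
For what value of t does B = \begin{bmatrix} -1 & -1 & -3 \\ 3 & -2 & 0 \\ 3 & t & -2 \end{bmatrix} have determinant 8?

Expanding along the row containing t, det(B) is linear in t: det(B) = (-9)·t + (-28).
Set (-9)·t + (-28) = 8  ⇒  (-9)·t = 36  ⇒  t = -4.

-4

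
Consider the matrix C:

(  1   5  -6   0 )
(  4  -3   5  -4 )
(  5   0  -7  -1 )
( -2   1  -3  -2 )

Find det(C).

det(C) = -854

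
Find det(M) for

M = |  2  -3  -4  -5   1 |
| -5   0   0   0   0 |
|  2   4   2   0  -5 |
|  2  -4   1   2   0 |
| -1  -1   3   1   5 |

Expand along row 2 (it has 4 zeros):
  − (-5) · M_21   where M_21 = det([-3 -4 -5 1; 4 2 0 -5; -4 1 2 0; -1 3 1 5]) = -494
det = (-1)·(-5)·(-494) = -2470

|M| = -2470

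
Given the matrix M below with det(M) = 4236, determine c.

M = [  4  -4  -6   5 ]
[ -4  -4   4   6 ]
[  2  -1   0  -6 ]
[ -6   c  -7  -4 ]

c = -8

Expanding along the column containing c, det(M) is linear in c: det(M) = (-64)·c + (3724).
Set (-64)·c + (3724) = 4236  ⇒  (-64)·c = 512  ⇒  c = -8.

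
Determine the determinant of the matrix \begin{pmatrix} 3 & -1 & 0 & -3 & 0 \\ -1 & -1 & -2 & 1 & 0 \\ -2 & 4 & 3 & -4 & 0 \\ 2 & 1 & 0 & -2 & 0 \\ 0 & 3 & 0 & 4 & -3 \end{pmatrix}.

The determinant is -180.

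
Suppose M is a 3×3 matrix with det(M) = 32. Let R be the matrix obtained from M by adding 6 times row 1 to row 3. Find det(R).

The determinant is 32.

Adding a multiple of one row to another leaves the determinant unchanged.
det(R) = (1)·(32) = 32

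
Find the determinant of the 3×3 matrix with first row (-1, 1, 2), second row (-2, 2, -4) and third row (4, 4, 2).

The determinant is -64.

Expand along column 1:
  + (-1) · |2 -4; 4 2| = (-1)·(4 − (-16)) = -20
  − (-2) · |1 2; 4 2| = −(-2)·(2 − 8) = -12
  + 4 · |1 2; 2 -4| = 4·(-4 − 4) = -32
Sum: (-20) + (-12) + (-32) = -64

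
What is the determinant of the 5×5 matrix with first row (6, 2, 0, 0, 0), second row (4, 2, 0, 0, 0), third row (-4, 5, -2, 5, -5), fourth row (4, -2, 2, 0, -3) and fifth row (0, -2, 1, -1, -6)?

The determinant is 244.

The matrix is block lower-triangular with a 2×2 block and a 3×3 block on the diagonal, so its determinant equals the product of the determinants of the diagonal blocks.
det of the 2×2 block = 4
det of the 3×3 block = 61
det = (4)·(61) = 244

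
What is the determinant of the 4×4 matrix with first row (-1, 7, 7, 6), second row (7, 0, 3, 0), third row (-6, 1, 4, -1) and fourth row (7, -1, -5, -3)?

Expand along row 2 (it has 2 zeros):
  − (7) · M_21   where M_21 = det([7 7 6; 1 4 -1; -1 -5 -3]) = -97
  − (3) · M_23   where M_23 = det([-1 7 6; -6 1 -1; 7 -1 -3]) = -177
det = (-1)·(7)·(-97) + (-1)·(3)·(-177) = 1210

1210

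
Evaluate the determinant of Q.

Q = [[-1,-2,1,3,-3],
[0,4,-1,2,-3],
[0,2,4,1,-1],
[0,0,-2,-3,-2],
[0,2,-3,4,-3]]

Expand along column 1 (it has 4 zeros):
  + (-1) · M_11   where M_11 = det([4 -1 2 -3; 2 4 1 -1; 0 -2 -3 -2; 2 -3 4 -3]) = 162
det = (+1)·(-1)·(162) = -162

det(Q) = -162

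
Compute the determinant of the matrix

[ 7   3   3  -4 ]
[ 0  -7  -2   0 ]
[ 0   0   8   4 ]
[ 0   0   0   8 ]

-3136

The matrix is upper triangular, so the determinant is the product of the diagonal entries:
det = (7) · (-7) · (8) · (8) = -3136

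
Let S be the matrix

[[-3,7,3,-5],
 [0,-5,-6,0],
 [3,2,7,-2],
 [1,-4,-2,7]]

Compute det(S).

Expand along row 2 (it has 2 zeros):
  + (-5) · M_22   where M_22 = det([-3 3 -5; 3 7 -2; 1 -2 7]) = -139
  − (-6) · M_23   where M_23 = det([-3 7 -5; 3 2 -2; 1 -4 7]) = -109
det = (+1)·(-5)·(-139) + (-1)·(-6)·(-109) = 41

The determinant is 41.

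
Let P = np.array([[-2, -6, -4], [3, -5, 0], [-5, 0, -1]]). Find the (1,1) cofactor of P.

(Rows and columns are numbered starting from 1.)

The cofactor is 5.

Delete row 1 and column 1; the remaining 2×2 submatrix is [-5 0; 0 -1].
Its determinant is (-5)·(-1) − 0·0 = 5.
The cofactor carries sign (−1)^(1+1) = +1, so C_{1,1} = +(5) = 5.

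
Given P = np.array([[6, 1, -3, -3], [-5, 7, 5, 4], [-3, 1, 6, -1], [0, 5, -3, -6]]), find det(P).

-1917

Expand along row 4 (it has 1 zero):
  + (5) · M_42   where M_42 = det([6 -3 -3; -5 5 4; -3 6 -1]) = -78
  − (-3) · M_43   where M_43 = det([6 1 -3; -5 7 4; -3 1 -1]) = -131
  + (-6) · M_44   where M_44 = det([6 1 -3; -5 7 5; -3 1 6]) = 189
det = (+1)·(5)·(-78) + (-1)·(-3)·(-131) + (+1)·(-6)·(189) = -1917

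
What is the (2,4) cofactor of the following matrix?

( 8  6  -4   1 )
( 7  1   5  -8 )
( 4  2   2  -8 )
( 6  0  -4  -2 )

The cofactor is 152.

Delete row 2 and column 4; the remaining 3×3 submatrix is [8 6 -4; 4 2 2; 6 0 -4].
Its determinant is 152.
The cofactor carries sign (−1)^(2+4) = +1, so C_{2,4} = +(152) = 152.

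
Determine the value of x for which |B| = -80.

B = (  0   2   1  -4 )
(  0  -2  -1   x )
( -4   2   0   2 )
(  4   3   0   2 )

8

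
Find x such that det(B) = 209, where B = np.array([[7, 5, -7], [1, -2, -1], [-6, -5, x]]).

Expanding along the column containing x, det(B) is linear in x: det(B) = (-19)·x + (114).
Set (-19)·x + (114) = 209  ⇒  (-19)·x = 95  ⇒  x = -5.

-5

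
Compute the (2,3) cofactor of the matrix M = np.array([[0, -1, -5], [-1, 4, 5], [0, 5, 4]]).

Delete row 2 and column 3; the remaining 2×2 submatrix is [0 -1; 0 5].
Its determinant is 0·5 − (-1)·0 = 0.
The cofactor carries sign (−1)^(2+3) = −1, so C_{2,3} = −(0) = 0.

0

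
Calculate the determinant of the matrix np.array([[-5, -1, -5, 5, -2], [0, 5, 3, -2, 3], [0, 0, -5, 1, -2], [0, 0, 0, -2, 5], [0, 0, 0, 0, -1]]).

250

The matrix is upper triangular, so the determinant is the product of the diagonal entries:
det = (-5) · (5) · (-5) · (-2) · (-1) = 250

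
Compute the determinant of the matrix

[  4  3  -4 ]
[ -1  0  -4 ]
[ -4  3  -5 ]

The determinant is 93.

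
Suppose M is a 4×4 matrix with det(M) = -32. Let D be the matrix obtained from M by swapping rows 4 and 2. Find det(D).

32

Swapping two rows multiplies the determinant by −1.
det(D) = (-1)·(-32) = 32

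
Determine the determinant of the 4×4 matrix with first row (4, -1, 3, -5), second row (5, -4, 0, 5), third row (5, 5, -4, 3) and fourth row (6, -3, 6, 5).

The determinant is 2497.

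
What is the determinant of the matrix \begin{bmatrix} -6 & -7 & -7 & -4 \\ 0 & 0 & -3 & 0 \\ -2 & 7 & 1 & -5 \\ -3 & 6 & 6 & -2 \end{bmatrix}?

-627

Expand along row 2 (it has 3 zeros):
  − (-3) · M_23   where M_23 = det([-6 -7 -4; -2 7 -5; -3 6 -2]) = -209
det = (-1)·(-3)·(-209) = -627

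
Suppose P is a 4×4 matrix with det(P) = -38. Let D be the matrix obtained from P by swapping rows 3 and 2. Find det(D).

|D| = 38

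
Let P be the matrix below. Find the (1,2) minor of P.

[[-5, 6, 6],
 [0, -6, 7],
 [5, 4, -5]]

Delete row 1 and column 2; the remaining 2×2 submatrix is [0 7; 5 -5].
Its determinant is 0·(-5) − 7·5 = -35.

-35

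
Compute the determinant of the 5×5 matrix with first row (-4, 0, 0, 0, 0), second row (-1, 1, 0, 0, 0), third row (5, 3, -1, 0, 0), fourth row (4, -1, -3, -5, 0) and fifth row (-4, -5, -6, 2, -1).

20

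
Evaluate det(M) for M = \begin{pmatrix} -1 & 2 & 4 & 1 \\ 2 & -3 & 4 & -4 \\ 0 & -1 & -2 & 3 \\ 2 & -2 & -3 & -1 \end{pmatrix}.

Expand along row 3 (it has 1 zero):
  − (-1) · M_32   where M_32 = det([-1 4 1; 2 4 -4; 2 -3 -1]) = -22
  + (-2) · M_33   where M_33 = det([-1 2 1; 2 -3 -4; 2 -2 -1]) = -5
  − (3) · M_34   where M_34 = det([-1 2 4; 2 -3 4; 2 -2 -3]) = 19
det = (-1)·(-1)·(-22) + (+1)·(-2)·(-5) + (-1)·(3)·(19) = -69

det(M) = -69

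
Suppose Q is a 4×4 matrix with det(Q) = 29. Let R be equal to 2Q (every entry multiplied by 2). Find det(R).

464

For a 4×4 matrix, det(2Q) = 2^4·det(Q) = 16·det(Q).
det(R) = (16)·(29) = 464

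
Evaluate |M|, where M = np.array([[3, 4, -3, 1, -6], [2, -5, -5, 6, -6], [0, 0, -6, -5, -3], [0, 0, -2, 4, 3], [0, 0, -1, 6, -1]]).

det(M) = -4163

M is block upper-triangular with a 2×2 block and a 3×3 block on the diagonal, so its determinant equals the product of the determinants of the diagonal blocks.
det of the 2×2 block = -23
det of the 3×3 block = 181
det = (-23)·(181) = -4163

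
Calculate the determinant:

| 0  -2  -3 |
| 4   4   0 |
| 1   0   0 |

The determinant is 12.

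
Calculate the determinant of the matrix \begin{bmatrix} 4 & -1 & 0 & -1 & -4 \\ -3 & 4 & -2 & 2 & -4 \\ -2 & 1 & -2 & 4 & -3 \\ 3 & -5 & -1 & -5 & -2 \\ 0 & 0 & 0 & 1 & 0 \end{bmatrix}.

The determinant is 5.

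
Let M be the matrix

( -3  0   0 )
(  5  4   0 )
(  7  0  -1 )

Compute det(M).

The determinant is 12.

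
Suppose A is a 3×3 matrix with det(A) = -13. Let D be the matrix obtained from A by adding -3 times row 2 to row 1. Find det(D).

-13

Adding a multiple of one row to another leaves the determinant unchanged.
det(D) = (1)·(-13) = -13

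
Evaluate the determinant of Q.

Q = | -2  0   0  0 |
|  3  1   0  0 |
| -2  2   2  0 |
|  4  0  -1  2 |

-8

Q is lower triangular, so det(Q) is the product of the diagonal entries:
det = (-2) · (1) · (2) · (2) = -8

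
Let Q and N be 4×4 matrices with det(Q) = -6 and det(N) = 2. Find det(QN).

det(QN) = det(Q)·det(N) = (-6)·(2) = -12

-12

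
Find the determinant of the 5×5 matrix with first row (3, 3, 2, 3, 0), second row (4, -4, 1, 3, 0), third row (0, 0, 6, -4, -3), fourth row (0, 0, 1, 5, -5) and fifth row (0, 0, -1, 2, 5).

The matrix is block upper-triangular with a 2×2 block and a 3×3 block on the diagonal, so its determinant equals the product of the determinants of the diagonal blocks.
det of the 2×2 block = -24
det of the 3×3 block = 189
det = (-24)·(189) = -4536

-4536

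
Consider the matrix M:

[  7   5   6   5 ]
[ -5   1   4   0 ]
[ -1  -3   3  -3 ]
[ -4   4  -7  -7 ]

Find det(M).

Expand along row 2 (it has 1 zero):
  − (-5) · M_21   where M_21 = det([5 6 5; -3 3 -3; 4 -7 -7]) = -363
  + (1) · M_22   where M_22 = det([7 6 5; -1 3 -3; -4 -7 -7]) = -169
  − (4) · M_23   where M_23 = det([7 5 5; -1 -3 -3; -4 4 -7]) = 176
det = (-1)·(-5)·(-363) + (+1)·(1)·(-169) + (-1)·(4)·(176) = -2688

-2688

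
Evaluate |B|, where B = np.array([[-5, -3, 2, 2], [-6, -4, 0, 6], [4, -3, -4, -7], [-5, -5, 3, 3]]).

Expand along row 2 (it has 1 zero):
  − (-6) · M_21   where M_21 = det([-3 2 2; -3 -4 -7; -5 3 3]) = 3
  + (-4) · M_22   where M_22 = det([-5 2 2; 4 -4 -7; -5 3 3]) = -15
  + (6) · M_24   where M_24 = det([-5 -3 2; 4 -3 -4; -5 -5 3]) = 51
det = (-1)·(-6)·(3) + (+1)·(-4)·(-15) + (+1)·(6)·(51) = 384

det(B) = 384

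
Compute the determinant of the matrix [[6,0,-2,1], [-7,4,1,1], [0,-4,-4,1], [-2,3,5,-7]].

The determinant is 656.

Expand along row 1 (it has 1 zero):
  + (6) · M_11   where M_11 = det([4 1 1; -4 -4 1; 3 5 -7]) = 59
  + (-2) · M_13   where M_13 = det([-7 4 1; 0 -4 1; -2 3 -7]) = -191
  − (1) · M_14   where M_14 = det([-7 4 1; 0 -4 -4; -2 3 5]) = 80
det = (+1)·(6)·(59) + (+1)·(-2)·(-191) + (-1)·(1)·(80) = 656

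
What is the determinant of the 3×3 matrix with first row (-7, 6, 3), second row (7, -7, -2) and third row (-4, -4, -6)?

-106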